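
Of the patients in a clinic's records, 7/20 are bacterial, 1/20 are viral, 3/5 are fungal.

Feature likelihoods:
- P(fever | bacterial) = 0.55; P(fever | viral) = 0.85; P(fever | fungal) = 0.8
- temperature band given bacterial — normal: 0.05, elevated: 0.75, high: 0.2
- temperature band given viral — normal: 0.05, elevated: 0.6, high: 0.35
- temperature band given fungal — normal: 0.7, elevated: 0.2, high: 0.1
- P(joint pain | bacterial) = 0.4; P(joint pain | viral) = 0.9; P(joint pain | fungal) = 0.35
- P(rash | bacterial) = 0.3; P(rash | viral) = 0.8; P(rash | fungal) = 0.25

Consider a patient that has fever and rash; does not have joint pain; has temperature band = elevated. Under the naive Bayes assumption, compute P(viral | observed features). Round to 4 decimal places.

0.0468

bacterial: 0.35 × 0.55 × 0.75 × (1−0.4) × 0.3 = 0.0259875
viral: 0.05 × 0.85 × 0.6 × (1−0.9) × 0.8 = 0.00204
fungal: 0.6 × 0.8 × 0.2 × (1−0.35) × 0.25 = 0.0156
P(viral | x) = 0.00204 / 0.0436275 ≈ 0.0468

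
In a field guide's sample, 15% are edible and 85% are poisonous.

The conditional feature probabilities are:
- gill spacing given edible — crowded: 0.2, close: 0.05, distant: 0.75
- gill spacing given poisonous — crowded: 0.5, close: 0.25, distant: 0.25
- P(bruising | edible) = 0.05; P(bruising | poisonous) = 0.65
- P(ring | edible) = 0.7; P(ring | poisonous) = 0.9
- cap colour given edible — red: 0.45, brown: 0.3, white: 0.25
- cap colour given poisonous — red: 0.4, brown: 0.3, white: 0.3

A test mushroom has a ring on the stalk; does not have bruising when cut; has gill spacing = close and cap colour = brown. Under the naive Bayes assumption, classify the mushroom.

poisonous

edible: 0.15 × 0.05 × (1−0.05) × 0.7 × 0.3 = 0.00149625
poisonous: 0.85 × 0.25 × (1−0.65) × 0.9 × 0.3 = 0.02008125
Highest score → poisonous.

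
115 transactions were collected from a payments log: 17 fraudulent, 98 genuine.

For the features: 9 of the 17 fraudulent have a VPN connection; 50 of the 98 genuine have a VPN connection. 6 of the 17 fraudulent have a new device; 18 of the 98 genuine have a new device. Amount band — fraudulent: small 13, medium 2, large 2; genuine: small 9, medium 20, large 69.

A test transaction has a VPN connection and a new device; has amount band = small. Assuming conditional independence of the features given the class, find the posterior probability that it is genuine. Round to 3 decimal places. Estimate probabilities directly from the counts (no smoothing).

0.258

fraudulent: (17/115) × (9/17) × (6/17) × (13/17) ≈ 0.0211223
genuine: (98/115) × (50/98) × (18/98) × (9/98) ≈ 0.0073339
P(genuine | x) = 0.0073339 / 0.0284562 ≈ 0.258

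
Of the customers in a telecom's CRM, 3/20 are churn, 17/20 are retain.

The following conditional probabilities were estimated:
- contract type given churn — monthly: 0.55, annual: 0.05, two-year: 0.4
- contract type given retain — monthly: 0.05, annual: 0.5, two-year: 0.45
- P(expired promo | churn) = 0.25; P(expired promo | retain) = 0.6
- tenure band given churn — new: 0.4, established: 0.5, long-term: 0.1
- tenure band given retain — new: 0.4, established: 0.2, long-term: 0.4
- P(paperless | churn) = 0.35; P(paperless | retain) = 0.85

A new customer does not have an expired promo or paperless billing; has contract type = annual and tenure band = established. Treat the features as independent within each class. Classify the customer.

retain

churn: 0.15 × 0.05 × (1−0.25) × 0.5 × (1−0.35) = 0.001828125
retain: 0.85 × 0.5 × (1−0.6) × 0.2 × (1−0.85) = 0.0051
Highest score → retain.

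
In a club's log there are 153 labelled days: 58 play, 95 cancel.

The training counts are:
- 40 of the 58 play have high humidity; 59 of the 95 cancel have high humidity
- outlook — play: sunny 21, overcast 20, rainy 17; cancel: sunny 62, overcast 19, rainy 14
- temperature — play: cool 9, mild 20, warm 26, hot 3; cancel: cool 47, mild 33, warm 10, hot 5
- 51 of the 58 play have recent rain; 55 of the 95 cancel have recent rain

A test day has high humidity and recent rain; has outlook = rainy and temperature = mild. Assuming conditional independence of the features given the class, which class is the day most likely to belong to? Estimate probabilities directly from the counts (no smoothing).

play: (58/153) × (40/58) × (17/58) × (20/58) × (51/58) ≈ 0.0232345
cancel: (95/153) × (59/95) × (14/95) × (33/95) × (55/95) ≈ 0.0114286
Highest score → play.

play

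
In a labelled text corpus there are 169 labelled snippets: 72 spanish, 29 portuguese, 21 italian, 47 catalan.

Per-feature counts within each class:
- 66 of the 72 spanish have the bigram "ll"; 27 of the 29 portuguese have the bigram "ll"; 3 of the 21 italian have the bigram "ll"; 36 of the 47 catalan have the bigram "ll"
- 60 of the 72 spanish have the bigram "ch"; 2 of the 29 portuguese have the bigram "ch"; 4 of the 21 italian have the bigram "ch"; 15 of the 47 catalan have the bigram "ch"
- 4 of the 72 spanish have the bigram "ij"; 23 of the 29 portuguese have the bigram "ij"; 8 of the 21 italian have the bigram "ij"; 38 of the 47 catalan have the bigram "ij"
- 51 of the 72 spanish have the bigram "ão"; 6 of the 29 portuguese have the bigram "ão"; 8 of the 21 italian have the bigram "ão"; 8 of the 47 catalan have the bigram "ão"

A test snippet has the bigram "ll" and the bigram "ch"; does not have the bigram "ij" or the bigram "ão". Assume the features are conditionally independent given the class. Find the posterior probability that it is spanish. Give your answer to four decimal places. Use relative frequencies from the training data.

0.8657

spanish: (72/169) × (66/72) × (60/72) × (68/72) × (21/72) ≈ 0.0896477
portuguese: (29/169) × (27/29) × (2/29) × (6/29) × (23/29) ≈ 0.00180797
italian: (21/169) × (3/21) × (4/21) × (13/21) × (13/21) ≈ 0.00129576
catalan: (47/169) × (36/47) × (15/47) × (9/47) × (39/47) ≈ 0.0108024
P(spanish | x) = 0.0896477 / 0.10355383 ≈ 0.8657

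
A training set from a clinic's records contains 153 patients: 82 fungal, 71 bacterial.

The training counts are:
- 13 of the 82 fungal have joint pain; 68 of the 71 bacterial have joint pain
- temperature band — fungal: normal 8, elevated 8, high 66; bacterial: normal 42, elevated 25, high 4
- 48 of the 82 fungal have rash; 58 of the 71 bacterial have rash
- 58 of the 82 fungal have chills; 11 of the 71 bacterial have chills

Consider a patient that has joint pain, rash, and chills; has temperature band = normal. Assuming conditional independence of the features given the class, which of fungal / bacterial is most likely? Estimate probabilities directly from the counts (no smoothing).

fungal: (82/153) × (13/82) × (8/82) × (48/82) × (58/82) ≈ 0.00343218
bacterial: (71/153) × (68/71) × (42/71) × (58/71) × (11/71) ≈ 0.0332746
Highest score → bacterial.

bacterial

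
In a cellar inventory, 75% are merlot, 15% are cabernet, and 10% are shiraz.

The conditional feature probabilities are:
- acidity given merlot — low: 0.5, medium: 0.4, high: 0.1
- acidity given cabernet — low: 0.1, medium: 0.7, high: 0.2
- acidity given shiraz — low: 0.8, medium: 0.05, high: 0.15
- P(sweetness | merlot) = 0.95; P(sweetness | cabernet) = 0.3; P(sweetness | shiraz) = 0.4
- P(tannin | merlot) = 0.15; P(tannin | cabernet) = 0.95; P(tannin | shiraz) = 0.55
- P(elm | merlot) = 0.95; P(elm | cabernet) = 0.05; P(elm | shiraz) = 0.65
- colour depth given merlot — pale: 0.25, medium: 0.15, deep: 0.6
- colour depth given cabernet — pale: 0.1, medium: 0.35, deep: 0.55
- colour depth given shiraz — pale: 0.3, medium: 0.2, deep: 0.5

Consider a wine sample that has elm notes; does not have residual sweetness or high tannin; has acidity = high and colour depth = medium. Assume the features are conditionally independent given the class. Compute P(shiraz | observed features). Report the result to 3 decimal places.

0.527

merlot: 0.75 × 0.1 × (1−0.95) × (1−0.15) × 0.95 × 0.15 = 0.00045421875
cabernet: 0.15 × 0.2 × (1−0.3) × (1−0.95) × 0.05 × 0.35 = 0.000018375
shiraz: 0.1 × 0.15 × (1−0.4) × (1−0.55) × 0.65 × 0.2 = 0.0005265
P(shiraz | x) = 0.0005265 / 0.00099909375 ≈ 0.527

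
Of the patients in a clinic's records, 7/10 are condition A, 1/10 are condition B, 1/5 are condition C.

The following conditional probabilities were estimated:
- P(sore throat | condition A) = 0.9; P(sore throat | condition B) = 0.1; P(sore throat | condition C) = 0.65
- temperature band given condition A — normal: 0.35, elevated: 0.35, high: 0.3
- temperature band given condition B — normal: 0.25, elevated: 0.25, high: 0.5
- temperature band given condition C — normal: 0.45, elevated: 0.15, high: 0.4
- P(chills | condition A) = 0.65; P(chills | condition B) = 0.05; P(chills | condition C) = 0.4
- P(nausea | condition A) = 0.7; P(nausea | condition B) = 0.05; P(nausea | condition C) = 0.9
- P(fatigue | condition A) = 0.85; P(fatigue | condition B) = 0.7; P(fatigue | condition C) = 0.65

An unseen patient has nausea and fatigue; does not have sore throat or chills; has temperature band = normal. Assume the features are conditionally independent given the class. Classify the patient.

condition C

condition A: 0.7 × (1−0.9) × 0.35 × (1−0.65) × 0.7 × 0.85 = 0.005102125
condition B: 0.1 × (1−0.1) × 0.25 × (1−0.05) × 0.05 × 0.7 = 0.000748125
condition C: 0.2 × (1−0.65) × 0.45 × (1−0.4) × 0.9 × 0.65 = 0.0110565
Highest score → condition C.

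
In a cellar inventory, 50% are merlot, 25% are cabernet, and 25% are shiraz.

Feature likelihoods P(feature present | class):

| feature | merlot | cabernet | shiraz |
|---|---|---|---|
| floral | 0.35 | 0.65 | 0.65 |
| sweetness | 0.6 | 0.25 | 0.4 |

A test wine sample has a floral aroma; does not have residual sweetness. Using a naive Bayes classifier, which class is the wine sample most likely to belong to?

merlot: 0.5 × 0.35 × (1−0.6) = 0.07
cabernet: 0.25 × 0.65 × (1−0.25) = 0.121875
shiraz: 0.25 × 0.65 × (1−0.4) = 0.0975
Highest score → cabernet.

cabernet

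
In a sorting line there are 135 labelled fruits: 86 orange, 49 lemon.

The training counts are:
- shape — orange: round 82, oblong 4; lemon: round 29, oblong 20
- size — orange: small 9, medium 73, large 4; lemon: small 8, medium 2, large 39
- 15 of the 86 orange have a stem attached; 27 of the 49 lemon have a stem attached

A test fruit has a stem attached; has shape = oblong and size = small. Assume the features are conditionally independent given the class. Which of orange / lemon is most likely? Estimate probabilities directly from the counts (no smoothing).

orange: (86/135) × (4/86) × (9/86) × (15/86) ≈ 0.000540833
lemon: (49/135) × (20/49) × (8/49) × (27/49) ≈ 0.0133278
Highest score → lemon.

lemon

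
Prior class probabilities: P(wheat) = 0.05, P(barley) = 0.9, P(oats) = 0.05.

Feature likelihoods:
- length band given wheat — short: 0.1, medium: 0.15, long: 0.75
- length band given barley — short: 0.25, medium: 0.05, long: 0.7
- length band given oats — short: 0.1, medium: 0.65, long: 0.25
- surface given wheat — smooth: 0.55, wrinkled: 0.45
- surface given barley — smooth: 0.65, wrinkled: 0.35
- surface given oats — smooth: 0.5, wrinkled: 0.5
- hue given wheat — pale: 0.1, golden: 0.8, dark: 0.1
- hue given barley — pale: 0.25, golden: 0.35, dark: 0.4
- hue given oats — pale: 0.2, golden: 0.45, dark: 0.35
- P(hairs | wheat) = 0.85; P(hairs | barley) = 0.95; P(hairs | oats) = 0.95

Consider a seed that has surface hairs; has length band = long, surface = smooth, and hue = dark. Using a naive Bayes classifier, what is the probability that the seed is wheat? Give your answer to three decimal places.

wheat: 0.05 × 0.75 × 0.55 × 0.1 × 0.85 = 0.001753125
barley: 0.9 × 0.7 × 0.65 × 0.4 × 0.95 = 0.15561
oats: 0.05 × 0.25 × 0.5 × 0.35 × 0.95 = 0.002078125
P(wheat | x) = 0.001753125 / 0.15944125 ≈ 0.011

0.011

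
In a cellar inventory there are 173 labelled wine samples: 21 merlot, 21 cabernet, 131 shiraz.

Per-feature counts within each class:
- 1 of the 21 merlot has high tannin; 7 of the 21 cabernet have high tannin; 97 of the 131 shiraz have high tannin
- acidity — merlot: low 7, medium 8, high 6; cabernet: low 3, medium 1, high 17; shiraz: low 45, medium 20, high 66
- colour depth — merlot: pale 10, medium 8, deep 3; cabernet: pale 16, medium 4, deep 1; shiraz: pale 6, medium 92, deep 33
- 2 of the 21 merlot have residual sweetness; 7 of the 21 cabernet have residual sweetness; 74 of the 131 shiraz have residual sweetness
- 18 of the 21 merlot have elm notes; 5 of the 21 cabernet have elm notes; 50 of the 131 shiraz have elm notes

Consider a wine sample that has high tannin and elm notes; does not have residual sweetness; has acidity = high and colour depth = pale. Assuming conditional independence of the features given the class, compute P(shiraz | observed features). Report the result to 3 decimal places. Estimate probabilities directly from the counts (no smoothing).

merlot: (21/173) × (1/21) × (6/21) × (10/21) × (19/21) × (18/21) ≈ 0.000609894
cabernet: (21/173) × (7/21) × (17/21) × (16/21) × (14/21) × (5/21) ≈ 0.00396134
shiraz: (131/173) × (97/131) × (66/131) × (6/131) × (57/131) × (50/131) ≈ 0.00214872
P(shiraz | x) = 0.00214872 / 0.006719954 ≈ 0.320

0.320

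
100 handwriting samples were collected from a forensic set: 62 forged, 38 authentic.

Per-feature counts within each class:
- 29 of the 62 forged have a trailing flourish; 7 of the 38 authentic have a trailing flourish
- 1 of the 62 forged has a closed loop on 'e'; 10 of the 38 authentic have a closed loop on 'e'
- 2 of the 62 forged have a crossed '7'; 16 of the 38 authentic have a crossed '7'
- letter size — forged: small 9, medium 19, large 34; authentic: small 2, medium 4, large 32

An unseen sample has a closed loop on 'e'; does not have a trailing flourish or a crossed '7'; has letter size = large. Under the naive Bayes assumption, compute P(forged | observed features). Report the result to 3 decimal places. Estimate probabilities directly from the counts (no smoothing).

forged: (62/100) × (33/62) × (1/62) × (60/62) × (34/62) ≈ 0.00282468
authentic: (38/100) × (31/38) × (10/38) × (22/38) × (32/38) ≈ 0.0397726
P(forged | x) = 0.00282468 / 0.04259728 ≈ 0.066

0.066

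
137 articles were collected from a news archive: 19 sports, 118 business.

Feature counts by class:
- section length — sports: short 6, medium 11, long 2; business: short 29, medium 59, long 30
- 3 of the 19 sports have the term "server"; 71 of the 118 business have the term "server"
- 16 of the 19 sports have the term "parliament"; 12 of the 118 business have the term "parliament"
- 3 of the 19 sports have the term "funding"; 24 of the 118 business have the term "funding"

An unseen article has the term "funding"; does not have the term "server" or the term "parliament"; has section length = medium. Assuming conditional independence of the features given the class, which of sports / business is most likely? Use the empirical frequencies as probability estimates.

sports: (19/137) × (11/19) × (16/19) × (3/19) × (3/19) ≈ 0.00168567
business: (118/137) × (59/118) × (47/118) × (106/118) × (24/118) ≈ 0.0313401
Highest score → business.

business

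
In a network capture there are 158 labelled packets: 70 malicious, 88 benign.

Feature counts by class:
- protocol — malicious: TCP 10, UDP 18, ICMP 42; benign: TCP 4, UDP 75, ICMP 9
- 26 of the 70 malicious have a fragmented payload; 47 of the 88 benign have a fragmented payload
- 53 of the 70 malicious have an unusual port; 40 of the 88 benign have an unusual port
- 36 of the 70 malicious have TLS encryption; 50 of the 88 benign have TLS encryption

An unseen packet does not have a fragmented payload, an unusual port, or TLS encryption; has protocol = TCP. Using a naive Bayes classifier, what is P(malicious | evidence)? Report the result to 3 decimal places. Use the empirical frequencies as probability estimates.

malicious: (70/158) × (10/70) × (44/70) × (17/70) × (34/70) ≈ 0.00469277
benign: (88/158) × (4/88) × (41/88) × (48/88) × (38/88) ≈ 0.0027782
P(malicious | x) = 0.00469277 / 0.00747097 ≈ 0.628

0.628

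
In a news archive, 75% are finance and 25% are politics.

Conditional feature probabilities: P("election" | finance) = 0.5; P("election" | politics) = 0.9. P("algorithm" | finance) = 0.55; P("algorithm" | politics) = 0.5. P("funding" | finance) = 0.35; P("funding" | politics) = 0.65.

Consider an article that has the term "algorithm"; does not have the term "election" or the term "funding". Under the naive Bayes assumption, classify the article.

finance

finance: 0.75 × (1−0.5) × 0.55 × (1−0.35) = 0.1340625
politics: 0.25 × (1−0.9) × 0.5 × (1−0.65) = 0.004375
Highest score → finance.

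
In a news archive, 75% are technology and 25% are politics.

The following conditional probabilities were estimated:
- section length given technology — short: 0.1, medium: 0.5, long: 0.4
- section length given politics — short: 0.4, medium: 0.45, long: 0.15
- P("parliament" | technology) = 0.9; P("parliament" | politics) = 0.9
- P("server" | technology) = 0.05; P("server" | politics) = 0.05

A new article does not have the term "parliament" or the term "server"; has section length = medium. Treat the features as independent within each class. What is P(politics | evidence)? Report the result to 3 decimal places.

technology: 0.75 × 0.5 × (1−0.9) × (1−0.05) = 0.035625
politics: 0.25 × 0.45 × (1−0.9) × (1−0.05) = 0.0106875
P(politics | x) = 0.0106875 / 0.0463125 ≈ 0.231

0.231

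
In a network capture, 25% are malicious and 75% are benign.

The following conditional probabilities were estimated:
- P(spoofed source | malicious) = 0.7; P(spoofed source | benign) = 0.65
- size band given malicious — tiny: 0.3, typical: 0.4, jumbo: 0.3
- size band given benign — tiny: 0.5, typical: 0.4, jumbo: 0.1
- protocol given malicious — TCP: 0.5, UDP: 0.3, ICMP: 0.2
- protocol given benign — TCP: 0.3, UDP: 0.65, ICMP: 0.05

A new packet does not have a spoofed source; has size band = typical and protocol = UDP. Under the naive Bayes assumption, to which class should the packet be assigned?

malicious: 0.25 × (1−0.7) × 0.4 × 0.3 = 0.009
benign: 0.75 × (1−0.65) × 0.4 × 0.65 = 0.06825
Highest score → benign.

benign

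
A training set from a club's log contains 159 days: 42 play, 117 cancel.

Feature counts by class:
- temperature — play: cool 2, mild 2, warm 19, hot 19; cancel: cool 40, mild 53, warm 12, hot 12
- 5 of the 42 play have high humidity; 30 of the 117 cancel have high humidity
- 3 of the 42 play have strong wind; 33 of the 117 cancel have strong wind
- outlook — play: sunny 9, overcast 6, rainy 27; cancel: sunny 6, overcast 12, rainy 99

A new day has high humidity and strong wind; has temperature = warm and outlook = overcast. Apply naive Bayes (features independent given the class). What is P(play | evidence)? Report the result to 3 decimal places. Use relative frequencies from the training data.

play: (42/159) × (19/42) × (5/42) × (3/42) × (6/42) ≈ 0.000145161
cancel: (117/159) × (12/117) × (30/117) × (33/117) × (12/117) ≈ 0.000559813
P(play | x) = 0.000145161 / 0.000704974 ≈ 0.206

0.206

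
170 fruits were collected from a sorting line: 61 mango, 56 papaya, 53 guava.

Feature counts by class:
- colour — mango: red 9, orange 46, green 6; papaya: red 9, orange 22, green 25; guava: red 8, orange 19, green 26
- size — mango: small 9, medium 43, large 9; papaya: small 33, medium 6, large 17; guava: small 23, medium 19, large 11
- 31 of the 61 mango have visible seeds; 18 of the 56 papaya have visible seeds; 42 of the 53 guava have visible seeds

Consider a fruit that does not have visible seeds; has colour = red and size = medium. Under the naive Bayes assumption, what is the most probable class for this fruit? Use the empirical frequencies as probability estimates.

mango

mango: (61/170) × (9/61) × (43/61) × (30/61) ≈ 0.0183537
papaya: (56/170) × (9/56) × (6/56) × (38/56) ≈ 0.00384904
guava: (53/170) × (8/53) × (19/53) × (11/53) ≈ 0.00350135
Highest score → mango.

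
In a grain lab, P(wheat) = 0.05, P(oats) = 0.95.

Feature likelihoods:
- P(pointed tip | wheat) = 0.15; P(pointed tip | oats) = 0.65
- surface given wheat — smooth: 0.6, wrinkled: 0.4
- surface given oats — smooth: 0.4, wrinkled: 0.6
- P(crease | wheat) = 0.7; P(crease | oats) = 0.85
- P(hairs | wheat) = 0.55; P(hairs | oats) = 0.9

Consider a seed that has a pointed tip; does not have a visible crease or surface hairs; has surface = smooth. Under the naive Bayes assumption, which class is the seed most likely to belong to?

wheat: 0.05 × 0.15 × 0.6 × (1−0.7) × (1−0.55) = 0.0006075
oats: 0.95 × 0.65 × 0.4 × (1−0.85) × (1−0.9) = 0.003705
Highest score → oats.

oats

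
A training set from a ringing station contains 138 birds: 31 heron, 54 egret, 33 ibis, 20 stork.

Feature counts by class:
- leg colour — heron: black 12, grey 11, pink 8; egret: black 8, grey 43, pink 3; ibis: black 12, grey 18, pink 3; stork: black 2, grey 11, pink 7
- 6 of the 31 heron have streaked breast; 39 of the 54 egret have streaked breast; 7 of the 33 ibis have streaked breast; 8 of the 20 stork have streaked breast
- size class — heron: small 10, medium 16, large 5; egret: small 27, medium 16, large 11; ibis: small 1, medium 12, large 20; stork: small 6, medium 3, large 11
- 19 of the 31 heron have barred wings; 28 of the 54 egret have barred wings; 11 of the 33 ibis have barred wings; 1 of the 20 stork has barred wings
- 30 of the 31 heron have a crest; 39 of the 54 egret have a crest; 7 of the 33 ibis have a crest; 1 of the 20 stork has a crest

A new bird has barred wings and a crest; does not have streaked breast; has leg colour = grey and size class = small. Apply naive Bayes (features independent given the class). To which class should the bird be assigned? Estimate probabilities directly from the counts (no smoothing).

heron: (31/138) × (11/31) × (25/31) × (10/31) × (19/31) × (30/31) ≈ 0.0122993
egret: (54/138) × (43/54) × (15/54) × (27/54) × (28/54) × (39/54) ≈ 0.0162066
ibis: (33/138) × (18/33) × (26/33) × (1/33) × (11/33) × (7/33) ≈ 0.000220192
stork: (20/138) × (11/20) × (12/20) × (6/20) × (1/20) × (1/20) ≈ 0.0000358696
Highest score → egret.

egret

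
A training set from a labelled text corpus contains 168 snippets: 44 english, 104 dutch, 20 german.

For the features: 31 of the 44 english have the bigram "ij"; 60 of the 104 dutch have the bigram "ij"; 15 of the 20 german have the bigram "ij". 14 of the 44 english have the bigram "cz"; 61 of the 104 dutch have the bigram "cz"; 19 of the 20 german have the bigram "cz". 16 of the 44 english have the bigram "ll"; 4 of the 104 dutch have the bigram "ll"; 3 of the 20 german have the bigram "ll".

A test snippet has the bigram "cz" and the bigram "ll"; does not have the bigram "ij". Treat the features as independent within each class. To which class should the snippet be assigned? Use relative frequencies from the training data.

english: (44/168) × (13/44) × (14/44) × (16/44) ≈ 0.00895317
dutch: (104/168) × (44/104) × (61/104) × (4/104) ≈ 0.00590835
german: (20/168) × (5/20) × (19/20) × (3/20) ≈ 0.00424107
Highest score → english.

english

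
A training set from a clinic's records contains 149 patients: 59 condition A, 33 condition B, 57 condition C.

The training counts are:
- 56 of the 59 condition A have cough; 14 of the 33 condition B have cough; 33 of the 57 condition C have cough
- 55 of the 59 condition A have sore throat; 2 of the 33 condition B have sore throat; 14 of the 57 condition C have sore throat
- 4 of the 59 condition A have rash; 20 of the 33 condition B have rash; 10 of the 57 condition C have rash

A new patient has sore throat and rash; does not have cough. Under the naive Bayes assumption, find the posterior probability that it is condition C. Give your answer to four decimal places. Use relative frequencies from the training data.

condition A: (59/149) × (3/59) × (55/59) × (4/59) ≈ 0.00127249
condition B: (33/149) × (19/33) × (2/33) × (20/33) ≈ 0.00468381
condition C: (57/149) × (24/57) × (14/57) × (10/57) ≈ 0.0069407
P(condition C | x) = 0.0069407 / 0.012897 ≈ 0.5382

0.5382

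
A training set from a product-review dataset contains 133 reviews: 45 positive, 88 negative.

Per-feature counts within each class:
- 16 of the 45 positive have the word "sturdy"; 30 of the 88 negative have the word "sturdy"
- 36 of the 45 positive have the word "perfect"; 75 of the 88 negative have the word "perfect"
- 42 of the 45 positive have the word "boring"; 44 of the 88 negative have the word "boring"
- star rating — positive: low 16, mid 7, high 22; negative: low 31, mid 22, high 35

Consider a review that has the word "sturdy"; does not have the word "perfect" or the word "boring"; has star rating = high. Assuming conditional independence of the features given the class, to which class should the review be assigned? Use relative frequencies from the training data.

negative

positive: (45/133) × (16/45) × (9/45) × (3/45) × (22/45) ≈ 0.000784183
negative: (88/133) × (30/88) × (13/88) × (44/88) × (35/88) ≈ 0.00662652
Highest score → negative.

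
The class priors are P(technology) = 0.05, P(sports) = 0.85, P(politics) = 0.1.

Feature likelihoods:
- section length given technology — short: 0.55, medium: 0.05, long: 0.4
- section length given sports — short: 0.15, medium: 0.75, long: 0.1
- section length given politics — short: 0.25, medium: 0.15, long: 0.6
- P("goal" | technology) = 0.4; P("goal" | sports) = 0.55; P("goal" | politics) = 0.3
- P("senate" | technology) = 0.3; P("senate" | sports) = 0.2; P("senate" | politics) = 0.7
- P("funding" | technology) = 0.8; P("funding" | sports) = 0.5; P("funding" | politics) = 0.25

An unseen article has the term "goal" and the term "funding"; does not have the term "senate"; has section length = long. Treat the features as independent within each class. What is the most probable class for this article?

technology: 0.05 × 0.4 × 0.4 × (1−0.3) × 0.8 = 0.00448
sports: 0.85 × 0.1 × 0.55 × (1−0.2) × 0.5 = 0.0187
politics: 0.1 × 0.6 × 0.3 × (1−0.7) × 0.25 = 0.00135
Highest score → sports.

sports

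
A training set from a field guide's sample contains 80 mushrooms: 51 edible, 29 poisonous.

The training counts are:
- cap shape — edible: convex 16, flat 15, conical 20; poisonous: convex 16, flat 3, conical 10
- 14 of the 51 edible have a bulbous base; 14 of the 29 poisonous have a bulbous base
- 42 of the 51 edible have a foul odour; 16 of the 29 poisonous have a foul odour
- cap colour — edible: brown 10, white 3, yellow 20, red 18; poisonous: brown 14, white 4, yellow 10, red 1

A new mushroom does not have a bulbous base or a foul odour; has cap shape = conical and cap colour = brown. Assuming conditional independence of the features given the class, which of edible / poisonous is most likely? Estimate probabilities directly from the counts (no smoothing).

poisonous

edible: (51/80) × (20/51) × (37/51) × (9/51) × (10/51) ≈ 0.00627587
poisonous: (29/80) × (10/29) × (15/29) × (13/29) × (14/29) ≈ 0.013992
Highest score → poisonous.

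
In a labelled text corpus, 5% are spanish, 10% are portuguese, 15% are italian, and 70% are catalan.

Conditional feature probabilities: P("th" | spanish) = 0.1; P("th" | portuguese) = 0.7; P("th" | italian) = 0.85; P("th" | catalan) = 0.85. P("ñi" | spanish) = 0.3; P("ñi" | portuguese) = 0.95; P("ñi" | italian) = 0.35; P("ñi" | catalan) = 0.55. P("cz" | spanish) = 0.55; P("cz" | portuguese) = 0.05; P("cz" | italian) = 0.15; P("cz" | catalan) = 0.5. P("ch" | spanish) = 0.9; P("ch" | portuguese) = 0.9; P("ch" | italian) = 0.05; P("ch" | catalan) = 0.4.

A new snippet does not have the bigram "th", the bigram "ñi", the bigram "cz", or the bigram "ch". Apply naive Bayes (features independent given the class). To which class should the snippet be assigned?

catalan

spanish: 0.05 × (1−0.1) × (1−0.3) × (1−0.55) × (1−0.9) = 0.0014175
portuguese: 0.1 × (1−0.7) × (1−0.95) × (1−0.05) × (1−0.9) = 0.0001425
italian: 0.15 × (1−0.85) × (1−0.35) × (1−0.15) × (1−0.05) = 0.0118096875
catalan: 0.7 × (1−0.85) × (1−0.55) × (1−0.5) × (1−0.4) = 0.014175
Highest score → catalan.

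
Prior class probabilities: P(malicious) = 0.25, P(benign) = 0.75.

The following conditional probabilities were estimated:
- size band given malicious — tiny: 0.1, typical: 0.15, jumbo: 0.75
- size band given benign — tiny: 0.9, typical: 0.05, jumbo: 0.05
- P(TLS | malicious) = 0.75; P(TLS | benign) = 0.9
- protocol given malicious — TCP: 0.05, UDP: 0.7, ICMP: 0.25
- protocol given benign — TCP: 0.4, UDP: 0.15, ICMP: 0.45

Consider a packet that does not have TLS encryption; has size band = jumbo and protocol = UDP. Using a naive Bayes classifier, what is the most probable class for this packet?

malicious: 0.25 × 0.75 × (1−0.75) × 0.7 = 0.0328125
benign: 0.75 × 0.05 × (1−0.9) × 0.15 = 0.0005625
Highest score → malicious.

malicious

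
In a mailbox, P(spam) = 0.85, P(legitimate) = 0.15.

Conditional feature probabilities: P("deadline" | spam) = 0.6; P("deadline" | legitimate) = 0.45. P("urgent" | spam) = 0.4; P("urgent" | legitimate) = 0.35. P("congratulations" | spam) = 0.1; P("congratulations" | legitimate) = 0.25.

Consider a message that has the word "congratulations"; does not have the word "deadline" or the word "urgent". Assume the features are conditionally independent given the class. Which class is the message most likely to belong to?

spam

spam: 0.85 × (1−0.6) × (1−0.4) × 0.1 = 0.0204
legitimate: 0.15 × (1−0.45) × (1−0.35) × 0.25 = 0.01340625
Highest score → spam.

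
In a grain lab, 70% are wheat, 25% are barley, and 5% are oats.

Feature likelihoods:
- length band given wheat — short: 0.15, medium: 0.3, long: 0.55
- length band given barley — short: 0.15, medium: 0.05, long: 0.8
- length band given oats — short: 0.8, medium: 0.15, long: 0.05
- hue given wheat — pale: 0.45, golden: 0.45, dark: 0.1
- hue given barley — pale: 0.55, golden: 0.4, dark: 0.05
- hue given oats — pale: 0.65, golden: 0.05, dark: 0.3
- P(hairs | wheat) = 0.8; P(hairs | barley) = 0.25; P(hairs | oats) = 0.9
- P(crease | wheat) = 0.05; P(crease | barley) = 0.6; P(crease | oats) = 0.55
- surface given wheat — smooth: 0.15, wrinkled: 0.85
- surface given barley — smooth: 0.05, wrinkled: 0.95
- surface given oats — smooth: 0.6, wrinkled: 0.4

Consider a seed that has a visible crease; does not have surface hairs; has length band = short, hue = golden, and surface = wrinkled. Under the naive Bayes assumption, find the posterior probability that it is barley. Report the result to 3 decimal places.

wheat: 0.7 × 0.15 × 0.45 × (1−0.8) × 0.05 × 0.85 = 0.000401625
barley: 0.25 × 0.15 × 0.4 × (1−0.25) × 0.6 × 0.95 = 0.0064125
oats: 0.05 × 0.8 × 0.05 × (1−0.9) × 0.55 × 0.4 = 0.000044
P(barley | x) = 0.0064125 / 0.006858125 ≈ 0.935

0.935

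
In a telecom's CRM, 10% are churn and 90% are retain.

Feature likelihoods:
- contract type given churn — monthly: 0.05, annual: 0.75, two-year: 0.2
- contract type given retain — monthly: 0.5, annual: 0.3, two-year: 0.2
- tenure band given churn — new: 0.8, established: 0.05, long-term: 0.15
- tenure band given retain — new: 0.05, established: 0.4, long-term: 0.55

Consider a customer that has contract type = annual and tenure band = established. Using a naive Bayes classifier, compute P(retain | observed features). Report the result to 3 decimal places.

0.966

churn: 0.1 × 0.75 × 0.05 = 0.00375
retain: 0.9 × 0.3 × 0.4 = 0.108
P(retain | x) = 0.108 / 0.11175 ≈ 0.966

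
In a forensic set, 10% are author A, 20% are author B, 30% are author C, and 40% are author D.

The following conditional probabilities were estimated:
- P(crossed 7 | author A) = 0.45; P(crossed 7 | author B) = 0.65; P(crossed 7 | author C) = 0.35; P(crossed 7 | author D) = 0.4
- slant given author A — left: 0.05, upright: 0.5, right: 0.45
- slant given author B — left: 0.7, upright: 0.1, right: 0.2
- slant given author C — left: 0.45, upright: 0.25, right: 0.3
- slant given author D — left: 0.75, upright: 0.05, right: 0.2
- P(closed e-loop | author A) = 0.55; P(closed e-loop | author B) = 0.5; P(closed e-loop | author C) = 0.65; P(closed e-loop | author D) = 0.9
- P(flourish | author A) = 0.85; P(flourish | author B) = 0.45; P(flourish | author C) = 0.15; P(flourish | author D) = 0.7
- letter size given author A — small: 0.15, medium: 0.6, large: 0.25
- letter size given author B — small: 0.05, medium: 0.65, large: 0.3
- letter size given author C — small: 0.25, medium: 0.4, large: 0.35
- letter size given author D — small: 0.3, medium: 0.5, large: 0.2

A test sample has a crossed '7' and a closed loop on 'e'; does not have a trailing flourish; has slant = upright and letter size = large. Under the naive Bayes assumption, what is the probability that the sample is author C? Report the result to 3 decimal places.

author A: 0.1 × 0.45 × 0.5 × 0.55 × (1−0.85) × 0.25 = 0.0004640625
author B: 0.2 × 0.65 × 0.1 × 0.5 × (1−0.45) × 0.3 = 0.0010725
author C: 0.3 × 0.35 × 0.25 × 0.65 × (1−0.15) × 0.35 = 0.00507609375
author D: 0.4 × 0.4 × 0.05 × 0.9 × (1−0.7) × 0.2 = 0.000432
P(author C | x) = 0.00507609375 / 0.00704465625 ≈ 0.721

0.721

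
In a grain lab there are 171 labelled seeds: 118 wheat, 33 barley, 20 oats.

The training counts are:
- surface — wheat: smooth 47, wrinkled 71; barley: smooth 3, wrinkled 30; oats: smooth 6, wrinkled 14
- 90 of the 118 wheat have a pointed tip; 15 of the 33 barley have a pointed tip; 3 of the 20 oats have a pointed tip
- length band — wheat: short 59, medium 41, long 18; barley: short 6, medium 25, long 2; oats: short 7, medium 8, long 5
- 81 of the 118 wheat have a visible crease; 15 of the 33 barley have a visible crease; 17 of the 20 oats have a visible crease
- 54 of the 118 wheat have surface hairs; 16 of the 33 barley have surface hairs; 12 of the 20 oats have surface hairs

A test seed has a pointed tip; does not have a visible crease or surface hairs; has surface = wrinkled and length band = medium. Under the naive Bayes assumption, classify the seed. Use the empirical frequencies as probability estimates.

wheat

wheat: (118/171) × (71/118) × (90/118) × (41/118) × (37/118) × (64/118) ≈ 0.018713
barley: (33/171) × (30/33) × (15/33) × (25/33) × (18/33) × (17/33) ≈ 0.0169755
oats: (20/171) × (14/20) × (3/20) × (8/20) × (3/20) × (8/20) ≈ 0.000294737
Highest score → wheat.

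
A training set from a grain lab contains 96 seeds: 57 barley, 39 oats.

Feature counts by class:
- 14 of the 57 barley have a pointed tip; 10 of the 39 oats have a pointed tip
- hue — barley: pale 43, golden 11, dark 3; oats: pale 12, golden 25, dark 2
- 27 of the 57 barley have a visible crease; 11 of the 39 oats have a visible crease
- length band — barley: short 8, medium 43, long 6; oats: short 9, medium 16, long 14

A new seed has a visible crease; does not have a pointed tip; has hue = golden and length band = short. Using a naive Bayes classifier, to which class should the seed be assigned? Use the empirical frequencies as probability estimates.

oats

barley: (57/96) × (43/57) × (11/57) × (27/57) × (8/57) ≈ 0.00574671
oats: (39/96) × (29/39) × (25/39) × (11/39) × (9/39) ≈ 0.012604
Highest score → oats.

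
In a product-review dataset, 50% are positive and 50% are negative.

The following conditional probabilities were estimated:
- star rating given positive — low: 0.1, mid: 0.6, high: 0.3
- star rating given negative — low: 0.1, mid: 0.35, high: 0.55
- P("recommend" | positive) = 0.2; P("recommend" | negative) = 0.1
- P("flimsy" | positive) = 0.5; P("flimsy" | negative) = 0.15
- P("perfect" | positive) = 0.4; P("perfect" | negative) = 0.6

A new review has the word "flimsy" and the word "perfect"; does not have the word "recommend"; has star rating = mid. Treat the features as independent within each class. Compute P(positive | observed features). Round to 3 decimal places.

0.772

positive: 0.5 × 0.6 × (1−0.2) × 0.5 × 0.4 = 0.048
negative: 0.5 × 0.35 × (1−0.1) × 0.15 × 0.6 = 0.014175
P(positive | x) = 0.048 / 0.062175 ≈ 0.772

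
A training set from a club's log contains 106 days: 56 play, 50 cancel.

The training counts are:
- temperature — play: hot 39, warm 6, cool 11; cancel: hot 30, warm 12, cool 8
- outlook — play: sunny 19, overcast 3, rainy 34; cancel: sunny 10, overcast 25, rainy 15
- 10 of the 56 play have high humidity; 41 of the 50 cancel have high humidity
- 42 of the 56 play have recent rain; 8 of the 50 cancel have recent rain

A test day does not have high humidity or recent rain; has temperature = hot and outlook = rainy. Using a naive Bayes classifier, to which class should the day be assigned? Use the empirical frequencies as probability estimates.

play

play: (56/106) × (39/56) × (34/56) × (46/56) × (14/56) ≈ 0.0458732
cancel: (50/106) × (30/50) × (15/50) × (9/50) × (42/50) ≈ 0.0128377
Highest score → play.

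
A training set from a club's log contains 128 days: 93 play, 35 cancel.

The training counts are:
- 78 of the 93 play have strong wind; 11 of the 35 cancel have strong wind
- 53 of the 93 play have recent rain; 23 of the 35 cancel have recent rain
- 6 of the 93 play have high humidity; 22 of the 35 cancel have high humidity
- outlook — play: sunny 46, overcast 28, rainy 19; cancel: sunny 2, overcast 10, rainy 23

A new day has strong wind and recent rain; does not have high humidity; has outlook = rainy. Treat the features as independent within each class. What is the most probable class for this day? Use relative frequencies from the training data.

play: (93/128) × (78/93) × (53/93) × (87/93) × (19/93) ≈ 0.0663719
cancel: (35/128) × (11/35) × (23/35) × (13/35) × (23/35) ≈ 0.0137841
Highest score → play.

play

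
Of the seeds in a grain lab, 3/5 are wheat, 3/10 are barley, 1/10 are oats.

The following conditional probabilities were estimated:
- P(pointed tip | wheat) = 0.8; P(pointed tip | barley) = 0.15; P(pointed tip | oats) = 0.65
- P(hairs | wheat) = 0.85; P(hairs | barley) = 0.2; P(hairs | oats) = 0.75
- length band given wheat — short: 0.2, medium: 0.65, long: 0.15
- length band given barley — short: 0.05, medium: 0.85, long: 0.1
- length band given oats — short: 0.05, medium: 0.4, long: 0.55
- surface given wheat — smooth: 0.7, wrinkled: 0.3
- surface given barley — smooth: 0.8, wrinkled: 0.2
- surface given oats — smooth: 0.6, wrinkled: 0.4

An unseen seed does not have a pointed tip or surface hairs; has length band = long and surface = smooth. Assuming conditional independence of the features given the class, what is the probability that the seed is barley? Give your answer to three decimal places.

wheat: 0.6 × (1−0.8) × (1−0.85) × 0.15 × 0.7 = 0.00189
barley: 0.3 × (1−0.15) × (1−0.2) × 0.1 × 0.8 = 0.01632
oats: 0.1 × (1−0.65) × (1−0.75) × 0.55 × 0.6 = 0.0028875
P(barley | x) = 0.01632 / 0.0210975 ≈ 0.774

0.774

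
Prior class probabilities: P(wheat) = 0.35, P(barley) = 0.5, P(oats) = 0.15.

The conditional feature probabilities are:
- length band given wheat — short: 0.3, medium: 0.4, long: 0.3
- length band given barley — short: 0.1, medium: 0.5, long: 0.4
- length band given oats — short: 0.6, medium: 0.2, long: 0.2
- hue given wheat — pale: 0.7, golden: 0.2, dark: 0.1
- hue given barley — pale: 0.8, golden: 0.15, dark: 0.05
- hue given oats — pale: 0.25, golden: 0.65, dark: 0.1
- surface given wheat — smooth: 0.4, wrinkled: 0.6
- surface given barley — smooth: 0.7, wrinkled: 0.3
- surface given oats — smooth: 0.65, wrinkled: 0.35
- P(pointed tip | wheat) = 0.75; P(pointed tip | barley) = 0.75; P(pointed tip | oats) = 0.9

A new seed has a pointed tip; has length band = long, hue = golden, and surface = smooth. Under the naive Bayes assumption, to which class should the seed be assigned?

barley

wheat: 0.35 × 0.3 × 0.2 × 0.4 × 0.75 = 0.0063
barley: 0.5 × 0.4 × 0.15 × 0.7 × 0.75 = 0.01575
oats: 0.15 × 0.2 × 0.65 × 0.65 × 0.9 = 0.0114075
Highest score → barley.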